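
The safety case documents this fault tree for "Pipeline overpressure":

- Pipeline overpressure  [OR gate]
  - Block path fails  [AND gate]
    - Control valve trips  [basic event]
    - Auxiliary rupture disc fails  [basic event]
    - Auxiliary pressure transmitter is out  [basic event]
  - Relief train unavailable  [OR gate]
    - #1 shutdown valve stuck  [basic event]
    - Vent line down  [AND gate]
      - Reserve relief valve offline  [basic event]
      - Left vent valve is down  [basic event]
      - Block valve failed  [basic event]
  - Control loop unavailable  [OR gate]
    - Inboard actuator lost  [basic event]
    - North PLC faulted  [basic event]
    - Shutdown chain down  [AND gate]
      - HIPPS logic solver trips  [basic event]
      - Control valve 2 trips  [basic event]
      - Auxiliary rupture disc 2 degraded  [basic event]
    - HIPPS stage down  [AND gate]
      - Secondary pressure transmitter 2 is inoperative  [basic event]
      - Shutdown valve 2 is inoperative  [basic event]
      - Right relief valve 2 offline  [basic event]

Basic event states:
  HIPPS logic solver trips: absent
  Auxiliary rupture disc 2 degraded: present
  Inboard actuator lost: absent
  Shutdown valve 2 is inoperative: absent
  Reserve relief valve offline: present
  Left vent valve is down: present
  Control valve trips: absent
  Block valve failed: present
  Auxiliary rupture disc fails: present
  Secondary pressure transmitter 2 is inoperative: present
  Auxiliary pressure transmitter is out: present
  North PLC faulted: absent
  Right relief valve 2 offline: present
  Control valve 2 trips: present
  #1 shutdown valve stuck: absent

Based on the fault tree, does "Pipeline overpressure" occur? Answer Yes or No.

Block path fails [AND]: Control valve trips=not, Auxiliary rupture disc fails=occurs, Auxiliary pressure transmitter is out=occurs → not all inputs occur → does not occur.
Vent line down [AND]: Reserve relief valve offline=occurs, Left vent valve is down=occurs, Block valve failed=occurs → all inputs occur → occurs.
Relief train unavailable [OR]: #1 shutdown valve stuck=not, Vent line down=occurs → at least one input occurs → occurs.
Shutdown chain down [AND]: HIPPS logic solver trips=not, Control valve 2 trips=occurs, Auxiliary rupture disc 2 degraded=occurs → not all inputs occur → does not occur.
HIPPS stage down [AND]: Secondary pressure transmitter 2 is inoperative=occurs, Shutdown valve 2 is inoperative=not, Right relief valve 2 offline=occurs → not all inputs occur → does not occur.
Control loop unavailable [OR]: Inboard actuator lost=not, North PLC faulted=not, Shutdown chain down=not, HIPPS stage down=not → no input occurs → does not occur.
Pipeline overpressure [OR]: Block path fails=not, Relief train unavailable=occurs, Control loop unavailable=not → at least one input occurs → occurs.

Yes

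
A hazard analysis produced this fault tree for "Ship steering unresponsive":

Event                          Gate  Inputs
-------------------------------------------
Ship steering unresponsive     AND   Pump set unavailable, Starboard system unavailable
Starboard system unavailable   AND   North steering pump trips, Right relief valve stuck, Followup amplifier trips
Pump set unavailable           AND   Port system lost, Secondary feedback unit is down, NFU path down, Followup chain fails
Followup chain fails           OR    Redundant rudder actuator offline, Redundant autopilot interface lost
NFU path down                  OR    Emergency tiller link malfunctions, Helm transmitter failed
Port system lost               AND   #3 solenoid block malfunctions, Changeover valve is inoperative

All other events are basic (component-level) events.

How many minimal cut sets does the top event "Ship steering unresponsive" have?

Port system lost [AND]: one cut set from each child combined → 1 × 1 = 1 cut set(s).
NFU path down [OR]: union of children's cut sets → 2 cut set(s).
Followup chain fails [OR]: union of children's cut sets → 2 cut set(s).
Pump set unavailable [AND]: one cut set from each child combined → 1 × 1 × 2 × 2 = 4 cut set(s).
Starboard system unavailable [AND]: one cut set from each child combined → 1 × 1 × 1 = 1 cut set(s).
Ship steering unresponsive [AND]: one cut set from each child combined → 4 × 1 = 4 cut set(s).
Minimal cut sets: {#3 solenoid block malfunctions, Changeover valve is inoperative, Emergency tiller link malfunctions, Followup amplifier trips, North steering pump trips, Redundant rudder actuator offline, Right relief valve stuck, Secondary feedback unit is down}; {#3 solenoid block malfunctions, Changeover valve is inoperative, Emergency tiller link malfunctions, Followup amplifier trips, North steering pump trips, Redundant autopilot interface lost, Right relief valve stuck, Secondary feedback unit is down}; {#3 solenoid block malfunctions, Changeover valve is inoperative, Followup amplifier trips, Helm transmitter failed, North steering pump trips, Redundant rudder actuator offline, Right relief valve stuck, Secondary feedback unit is down}; {#3 solenoid block malfunctions, Changeover valve is inoperative, Followup amplifier trips, Helm transmitter failed, North steering pump trips, Redundant autopilot interface lost, Right relief valve stuck, Secondary feedback unit is down}.

4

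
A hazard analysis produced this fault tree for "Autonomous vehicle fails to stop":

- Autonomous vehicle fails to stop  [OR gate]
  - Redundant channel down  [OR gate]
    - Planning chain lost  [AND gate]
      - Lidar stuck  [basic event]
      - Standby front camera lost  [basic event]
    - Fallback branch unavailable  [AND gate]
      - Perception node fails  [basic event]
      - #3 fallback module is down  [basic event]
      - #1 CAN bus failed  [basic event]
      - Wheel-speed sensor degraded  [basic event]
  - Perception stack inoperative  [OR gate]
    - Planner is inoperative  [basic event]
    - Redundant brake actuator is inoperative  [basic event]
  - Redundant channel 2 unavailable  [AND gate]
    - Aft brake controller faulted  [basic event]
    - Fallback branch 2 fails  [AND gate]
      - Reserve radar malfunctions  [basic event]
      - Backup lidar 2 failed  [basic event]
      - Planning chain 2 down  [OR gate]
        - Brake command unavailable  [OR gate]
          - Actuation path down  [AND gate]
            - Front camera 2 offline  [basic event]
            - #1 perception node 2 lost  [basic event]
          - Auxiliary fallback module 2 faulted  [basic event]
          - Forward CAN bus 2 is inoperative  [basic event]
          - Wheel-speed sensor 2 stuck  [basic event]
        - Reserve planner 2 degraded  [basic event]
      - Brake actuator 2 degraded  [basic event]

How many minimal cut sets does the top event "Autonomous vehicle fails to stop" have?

Planning chain lost [AND]: one cut set from each child combined → 1 × 1 = 1 cut set(s).
Fallback branch unavailable [AND]: one cut set from each child combined → 1 × 1 × 1 × 1 = 1 cut set(s).
Redundant channel down [OR]: union of children's cut sets → 2 cut set(s).
Perception stack inoperative [OR]: union of children's cut sets → 2 cut set(s).
Actuation path down [AND]: one cut set from each child combined → 1 × 1 = 1 cut set(s).
Brake command unavailable [OR]: union of children's cut sets → 4 cut set(s).
Planning chain 2 down [OR]: union of children's cut sets → 5 cut set(s).
Fallback branch 2 fails [AND]: one cut set from each child combined → 1 × 1 × 5 × 1 = 5 cut set(s).
Redundant channel 2 unavailable [AND]: one cut set from each child combined → 1 × 5 = 5 cut set(s).
Autonomous vehicle fails to stop [OR]: union of children's cut sets → 9 cut set(s).
Minimal cut sets: {Lidar stuck, Standby front camera lost}; {#1 CAN bus failed, #3 fallback module is down, Perception node fails, Wheel-speed sensor degraded}; {Planner is inoperative}; {Redundant brake actuator is inoperative}; {#1 perception node 2 lost, Aft brake controller faulted, Backup lidar 2 failed, Brake actuator 2 degraded, Front camera 2 offline, Reserve radar malfunctions}; {Aft brake controller faulted, Auxiliary fallback module 2 faulted, Backup lidar 2 failed, Brake actuator 2 degraded, Reserve radar malfunctions}; {Aft brake controller faulted, Backup lidar 2 failed, Brake actuator 2 degraded, Forward CAN bus 2 is inoperative, Reserve radar malfunctions}; {Aft brake controller faulted, Backup lidar 2 failed, Brake actuator 2 degraded, Reserve radar malfunctions, Wheel-speed sensor 2 stuck}; {Aft brake controller faulted, Backup lidar 2 failed, Brake actuator 2 degraded, Reserve planner 2 degraded, Reserve radar malfunctions}.

9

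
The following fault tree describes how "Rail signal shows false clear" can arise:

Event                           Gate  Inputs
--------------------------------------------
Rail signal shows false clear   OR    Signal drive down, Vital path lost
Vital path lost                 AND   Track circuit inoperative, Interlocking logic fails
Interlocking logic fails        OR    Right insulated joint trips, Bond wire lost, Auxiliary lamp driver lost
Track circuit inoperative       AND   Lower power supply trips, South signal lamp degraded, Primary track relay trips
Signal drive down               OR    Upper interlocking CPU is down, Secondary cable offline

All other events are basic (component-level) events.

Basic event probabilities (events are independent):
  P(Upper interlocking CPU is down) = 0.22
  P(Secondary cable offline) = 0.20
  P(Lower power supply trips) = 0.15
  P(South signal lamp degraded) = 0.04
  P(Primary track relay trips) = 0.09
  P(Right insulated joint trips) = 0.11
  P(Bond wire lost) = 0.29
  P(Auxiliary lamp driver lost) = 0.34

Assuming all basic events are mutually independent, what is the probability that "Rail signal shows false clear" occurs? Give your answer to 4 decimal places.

P(Signal drive down) [OR] = 1 − (1−0.22) × (1−0.20) = 0.376000
P(Track circuit inoperative) [AND] = 0.15 × 0.04 × 0.09 = 0.000540
P(Interlocking logic fails) [OR] = 1 − (1−0.11) × (1−0.29) × (1−0.34) = 0.582946
P(Vital path lost) [AND] = 0.000540 × 0.582946 = 0.000315
P(Rail signal shows false clear) [OR] = 1 − (1−0.376000) × (1−0.000315) = 0.376197
Rounded to 4 decimal places: P(Rail signal shows false clear) ≈ 0.3762.

0.3762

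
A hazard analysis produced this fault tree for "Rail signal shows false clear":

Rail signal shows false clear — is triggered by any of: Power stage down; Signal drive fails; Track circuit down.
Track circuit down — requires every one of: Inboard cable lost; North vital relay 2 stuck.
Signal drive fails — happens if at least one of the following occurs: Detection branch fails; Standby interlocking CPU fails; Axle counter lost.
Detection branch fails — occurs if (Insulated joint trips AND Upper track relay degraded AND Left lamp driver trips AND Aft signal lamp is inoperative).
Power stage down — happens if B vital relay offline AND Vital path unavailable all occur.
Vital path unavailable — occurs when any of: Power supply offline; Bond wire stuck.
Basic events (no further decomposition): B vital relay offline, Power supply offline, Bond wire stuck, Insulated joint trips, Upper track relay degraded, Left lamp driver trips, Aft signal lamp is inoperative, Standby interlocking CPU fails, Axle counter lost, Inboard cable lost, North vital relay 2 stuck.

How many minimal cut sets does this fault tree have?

6

Vital path unavailable [OR]: union of children's cut sets → 2 cut set(s).
Power stage down [AND]: one cut set from each child combined → 1 × 2 = 2 cut set(s).
Detection branch fails [AND]: one cut set from each child combined → 1 × 1 × 1 × 1 = 1 cut set(s).
Signal drive fails [OR]: union of children's cut sets → 3 cut set(s).
Track circuit down [AND]: one cut set from each child combined → 1 × 1 = 1 cut set(s).
Rail signal shows false clear [OR]: union of children's cut sets → 6 cut set(s).
Minimal cut sets: {B vital relay offline, Power supply offline}; {B vital relay offline, Bond wire stuck}; {Aft signal lamp is inoperative, Insulated joint trips, Left lamp driver trips, Upper track relay degraded}; {Standby interlocking CPU fails}; {Axle counter lost}; {Inboard cable lost, North vital relay 2 stuck}.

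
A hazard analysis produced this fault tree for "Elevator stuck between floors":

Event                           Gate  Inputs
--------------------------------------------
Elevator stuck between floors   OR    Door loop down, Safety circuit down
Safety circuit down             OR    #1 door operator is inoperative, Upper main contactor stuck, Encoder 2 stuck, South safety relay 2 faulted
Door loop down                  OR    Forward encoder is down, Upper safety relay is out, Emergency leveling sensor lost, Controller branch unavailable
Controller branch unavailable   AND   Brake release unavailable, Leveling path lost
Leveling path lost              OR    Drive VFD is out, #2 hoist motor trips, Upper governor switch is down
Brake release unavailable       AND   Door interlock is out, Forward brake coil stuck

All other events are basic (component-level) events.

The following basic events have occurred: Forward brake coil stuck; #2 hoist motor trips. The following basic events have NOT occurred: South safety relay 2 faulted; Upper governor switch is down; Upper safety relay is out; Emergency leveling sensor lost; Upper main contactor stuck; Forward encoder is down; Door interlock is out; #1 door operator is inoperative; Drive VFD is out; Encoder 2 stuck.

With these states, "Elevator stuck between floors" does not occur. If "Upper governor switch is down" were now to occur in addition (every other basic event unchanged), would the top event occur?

No

Counterfactual: set "Upper governor switch is down" to occurred.
Brake release unavailable [AND]: Door interlock is out=not, Forward brake coil stuck=occurs → not all inputs occur → does not occur.
Leveling path lost [OR]: Drive VFD is out=not, #2 hoist motor trips=occurs, Upper governor switch is down=occurs → at least one input occurs → occurs.
Controller branch unavailable [AND]: Brake release unavailable=not, Leveling path lost=occurs → not all inputs occur → does not occur.
Door loop down [OR]: Forward encoder is down=not, Upper safety relay is out=not, Emergency leveling sensor lost=not, Controller branch unavailable=not → no input occurs → does not occur.
Safety circuit down [OR]: #1 door operator is inoperative=not, Upper main contactor stuck=not, Encoder 2 stuck=not, South safety relay 2 faulted=not → no input occurs → does not occur.
Elevator stuck between floors [OR]: Door loop down=not, Safety circuit down=not → no input occurs → does not occur.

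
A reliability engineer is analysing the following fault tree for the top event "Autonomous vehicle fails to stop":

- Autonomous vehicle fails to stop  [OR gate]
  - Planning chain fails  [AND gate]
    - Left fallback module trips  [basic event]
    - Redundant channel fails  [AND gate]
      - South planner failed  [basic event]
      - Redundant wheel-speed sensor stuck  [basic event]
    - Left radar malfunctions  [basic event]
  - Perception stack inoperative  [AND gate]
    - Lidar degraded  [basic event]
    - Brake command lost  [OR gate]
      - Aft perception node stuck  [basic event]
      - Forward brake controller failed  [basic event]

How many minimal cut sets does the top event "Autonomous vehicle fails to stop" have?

3

Redundant channel fails [AND]: one cut set from each child combined → 1 × 1 = 1 cut set(s).
Planning chain fails [AND]: one cut set from each child combined → 1 × 1 × 1 = 1 cut set(s).
Brake command lost [OR]: union of children's cut sets → 2 cut set(s).
Perception stack inoperative [AND]: one cut set from each child combined → 1 × 2 = 2 cut set(s).
Autonomous vehicle fails to stop [OR]: union of children's cut sets → 3 cut set(s).
Minimal cut sets: {Left fallback module trips, Left radar malfunctions, Redundant wheel-speed sensor stuck, South planner failed}; {Aft perception node stuck, Lidar degraded}; {Forward brake controller failed, Lidar degraded}.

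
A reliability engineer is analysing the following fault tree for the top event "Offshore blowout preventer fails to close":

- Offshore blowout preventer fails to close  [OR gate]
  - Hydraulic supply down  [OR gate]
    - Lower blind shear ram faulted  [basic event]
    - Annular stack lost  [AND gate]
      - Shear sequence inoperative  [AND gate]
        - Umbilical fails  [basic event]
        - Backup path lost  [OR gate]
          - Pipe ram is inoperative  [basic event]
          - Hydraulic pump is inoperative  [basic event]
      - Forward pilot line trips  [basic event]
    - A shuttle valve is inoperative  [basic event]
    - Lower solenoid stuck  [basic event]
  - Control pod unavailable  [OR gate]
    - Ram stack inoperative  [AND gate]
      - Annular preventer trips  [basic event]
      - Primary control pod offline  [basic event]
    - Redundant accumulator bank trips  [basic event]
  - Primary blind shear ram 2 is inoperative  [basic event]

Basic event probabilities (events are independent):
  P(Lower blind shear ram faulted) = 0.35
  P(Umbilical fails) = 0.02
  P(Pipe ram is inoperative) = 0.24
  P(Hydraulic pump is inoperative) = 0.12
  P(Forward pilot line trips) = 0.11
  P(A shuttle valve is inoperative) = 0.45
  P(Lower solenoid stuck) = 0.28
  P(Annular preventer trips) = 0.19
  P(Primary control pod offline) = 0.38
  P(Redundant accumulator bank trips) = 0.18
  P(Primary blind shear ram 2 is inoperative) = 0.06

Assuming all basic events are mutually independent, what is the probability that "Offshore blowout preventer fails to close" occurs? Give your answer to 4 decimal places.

P(Backup path lost) [OR] = 1 − (1−0.24) × (1−0.12) = 0.331200
P(Shear sequence inoperative) [AND] = 0.02 × 0.331200 = 0.006624
P(Annular stack lost) [AND] = 0.006624 × 0.11 = 0.000729
P(Hydraulic supply down) [OR] = 1 − (1−0.35) × (1−0.000729) × (1−0.45) × (1−0.28) = 0.742788
P(Ram stack inoperative) [AND] = 0.19 × 0.38 = 0.072200
P(Control pod unavailable) [OR] = 1 − (1−0.072200) × (1−0.18) = 0.239204
P(Offshore blowout preventer fails to close) [OR] = 1 − (1−0.742788) × (1−0.239204) × (1−0.06) = 0.816055
Rounded to 4 decimal places: P(Offshore blowout preventer fails to close) ≈ 0.8161.

0.8161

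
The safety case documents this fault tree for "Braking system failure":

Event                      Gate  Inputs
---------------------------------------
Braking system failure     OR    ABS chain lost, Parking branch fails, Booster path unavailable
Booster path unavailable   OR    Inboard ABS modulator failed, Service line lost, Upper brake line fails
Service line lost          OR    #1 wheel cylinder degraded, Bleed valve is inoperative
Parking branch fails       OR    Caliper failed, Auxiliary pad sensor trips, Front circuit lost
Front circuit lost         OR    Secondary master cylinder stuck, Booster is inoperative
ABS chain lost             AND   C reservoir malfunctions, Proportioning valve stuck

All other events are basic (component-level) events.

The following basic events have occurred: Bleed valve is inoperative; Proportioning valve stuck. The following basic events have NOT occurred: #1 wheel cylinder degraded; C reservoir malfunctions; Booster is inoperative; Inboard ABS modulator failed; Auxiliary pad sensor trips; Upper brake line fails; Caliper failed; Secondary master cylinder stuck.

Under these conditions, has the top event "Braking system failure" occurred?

Yes

ABS chain lost [AND]: C reservoir malfunctions=not, Proportioning valve stuck=occurs → not all inputs occur → does not occur.
Front circuit lost [OR]: Secondary master cylinder stuck=not, Booster is inoperative=not → no input occurs → does not occur.
Parking branch fails [OR]: Caliper failed=not, Auxiliary pad sensor trips=not, Front circuit lost=not → no input occurs → does not occur.
Service line lost [OR]: #1 wheel cylinder degraded=not, Bleed valve is inoperative=occurs → at least one input occurs → occurs.
Booster path unavailable [OR]: Inboard ABS modulator failed=not, Service line lost=occurs, Upper brake line fails=not → at least one input occurs → occurs.
Braking system failure [OR]: ABS chain lost=not, Parking branch fails=not, Booster path unavailable=occurs → at least one input occurs → occurs.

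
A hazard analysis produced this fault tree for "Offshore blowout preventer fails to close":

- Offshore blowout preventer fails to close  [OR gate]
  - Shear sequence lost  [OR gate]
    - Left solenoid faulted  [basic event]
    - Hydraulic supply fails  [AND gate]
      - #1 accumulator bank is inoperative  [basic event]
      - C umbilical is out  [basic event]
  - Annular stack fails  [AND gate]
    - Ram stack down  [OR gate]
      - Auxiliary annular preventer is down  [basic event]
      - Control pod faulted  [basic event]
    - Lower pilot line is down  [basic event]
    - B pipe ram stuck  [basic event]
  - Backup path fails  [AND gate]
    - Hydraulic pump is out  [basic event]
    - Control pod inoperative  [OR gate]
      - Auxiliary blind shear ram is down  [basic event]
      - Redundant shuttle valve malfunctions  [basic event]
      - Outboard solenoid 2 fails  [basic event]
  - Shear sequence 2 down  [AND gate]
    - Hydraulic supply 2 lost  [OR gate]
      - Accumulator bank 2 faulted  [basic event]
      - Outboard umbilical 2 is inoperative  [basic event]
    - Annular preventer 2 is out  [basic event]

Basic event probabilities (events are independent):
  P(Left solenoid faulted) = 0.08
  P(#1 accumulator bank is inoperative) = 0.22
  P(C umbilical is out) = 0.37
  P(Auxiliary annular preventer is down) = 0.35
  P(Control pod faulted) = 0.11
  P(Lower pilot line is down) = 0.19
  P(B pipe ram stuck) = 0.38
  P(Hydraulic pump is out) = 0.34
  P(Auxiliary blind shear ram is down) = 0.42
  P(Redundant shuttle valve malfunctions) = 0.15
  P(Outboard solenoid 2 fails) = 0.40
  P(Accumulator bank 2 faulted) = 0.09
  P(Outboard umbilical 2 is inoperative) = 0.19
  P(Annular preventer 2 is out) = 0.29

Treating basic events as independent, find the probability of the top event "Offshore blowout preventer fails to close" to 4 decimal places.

0.4243

P(Hydraulic supply fails) [AND] = 0.22 × 0.37 = 0.081400
P(Shear sequence lost) [OR] = 1 − (1−0.08) × (1−0.081400) = 0.154888
P(Ram stack down) [OR] = 1 − (1−0.35) × (1−0.11) = 0.421500
P(Annular stack fails) [AND] = 0.421500 × 0.19 × 0.38 = 0.030432
P(Control pod inoperative) [OR] = 1 − (1−0.42) × (1−0.15) × (1−0.40) = 0.704200
P(Backup path fails) [AND] = 0.34 × 0.704200 = 0.239428
P(Hydraulic supply 2 lost) [OR] = 1 − (1−0.09) × (1−0.19) = 0.262900
P(Shear sequence 2 down) [AND] = 0.262900 × 0.29 = 0.076241
P(Offshore blowout preventer fails to close) [OR] = 1 − (1−0.154888) × (1−0.030432) × (1−0.239428) × (1−0.076241) = 0.424306
Rounded to 4 decimal places: P(Offshore blowout preventer fails to close) ≈ 0.4243.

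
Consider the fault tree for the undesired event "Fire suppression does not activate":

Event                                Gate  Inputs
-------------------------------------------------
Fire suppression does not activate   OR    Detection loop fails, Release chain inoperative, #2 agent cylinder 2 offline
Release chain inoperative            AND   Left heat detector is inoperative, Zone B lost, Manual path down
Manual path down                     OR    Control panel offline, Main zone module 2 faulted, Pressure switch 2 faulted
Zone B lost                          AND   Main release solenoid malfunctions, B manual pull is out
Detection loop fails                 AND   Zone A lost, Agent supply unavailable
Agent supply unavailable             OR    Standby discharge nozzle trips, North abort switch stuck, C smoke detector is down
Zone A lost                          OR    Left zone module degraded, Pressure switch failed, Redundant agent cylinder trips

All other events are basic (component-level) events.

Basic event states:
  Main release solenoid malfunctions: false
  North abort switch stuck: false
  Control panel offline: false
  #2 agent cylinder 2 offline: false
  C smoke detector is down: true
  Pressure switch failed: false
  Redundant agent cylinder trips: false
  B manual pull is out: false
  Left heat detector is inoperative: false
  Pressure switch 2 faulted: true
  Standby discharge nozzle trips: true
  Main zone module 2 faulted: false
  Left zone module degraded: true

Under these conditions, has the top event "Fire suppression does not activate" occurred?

Zone A lost [OR]: Left zone module degraded=occurs, Pressure switch failed=not, Redundant agent cylinder trips=not → at least one input occurs → occurs.
Agent supply unavailable [OR]: Standby discharge nozzle trips=occurs, North abort switch stuck=not, C smoke detector is down=occurs → at least one input occurs → occurs.
Detection loop fails [AND]: Zone A lost=occurs, Agent supply unavailable=occurs → all inputs occur → occurs.
Zone B lost [AND]: Main release solenoid malfunctions=not, B manual pull is out=not → not all inputs occur → does not occur.
Manual path down [OR]: Control panel offline=not, Main zone module 2 faulted=not, Pressure switch 2 faulted=occurs → at least one input occurs → occurs.
Release chain inoperative [AND]: Left heat detector is inoperative=not, Zone B lost=not, Manual path down=occurs → not all inputs occur → does not occur.
Fire suppression does not activate [OR]: Detection loop fails=occurs, Release chain inoperative=not, #2 agent cylinder 2 offline=not → at least one input occurs → occurs.

Yes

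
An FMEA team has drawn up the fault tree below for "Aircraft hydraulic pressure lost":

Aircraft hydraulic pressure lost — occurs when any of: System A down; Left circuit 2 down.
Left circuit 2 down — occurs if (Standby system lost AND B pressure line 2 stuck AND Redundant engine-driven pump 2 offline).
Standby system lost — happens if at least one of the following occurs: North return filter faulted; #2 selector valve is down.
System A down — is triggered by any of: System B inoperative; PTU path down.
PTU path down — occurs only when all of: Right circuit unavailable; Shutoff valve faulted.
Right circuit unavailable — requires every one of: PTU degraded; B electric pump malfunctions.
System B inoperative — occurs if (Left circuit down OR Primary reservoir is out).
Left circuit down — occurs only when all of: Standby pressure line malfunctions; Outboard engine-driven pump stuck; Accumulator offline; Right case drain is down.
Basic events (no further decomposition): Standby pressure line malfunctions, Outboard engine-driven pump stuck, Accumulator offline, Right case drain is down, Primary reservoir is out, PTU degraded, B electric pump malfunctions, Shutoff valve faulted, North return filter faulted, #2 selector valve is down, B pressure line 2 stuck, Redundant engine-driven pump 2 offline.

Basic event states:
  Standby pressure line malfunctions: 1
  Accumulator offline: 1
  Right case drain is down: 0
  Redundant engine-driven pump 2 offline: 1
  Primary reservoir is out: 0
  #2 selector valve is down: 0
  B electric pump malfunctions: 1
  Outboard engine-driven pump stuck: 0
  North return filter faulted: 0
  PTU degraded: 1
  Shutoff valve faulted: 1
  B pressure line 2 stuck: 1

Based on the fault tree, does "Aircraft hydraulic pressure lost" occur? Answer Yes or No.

Yes

Left circuit down [AND]: Standby pressure line malfunctions=occurs, Outboard engine-driven pump stuck=not, Accumulator offline=occurs, Right case drain is down=not → not all inputs occur → does not occur.
System B inoperative [OR]: Left circuit down=not, Primary reservoir is out=not → no input occurs → does not occur.
Right circuit unavailable [AND]: PTU degraded=occurs, B electric pump malfunctions=occurs → all inputs occur → occurs.
PTU path down [AND]: Right circuit unavailable=occurs, Shutoff valve faulted=occurs → all inputs occur → occurs.
System A down [OR]: System B inoperative=not, PTU path down=occurs → at least one input occurs → occurs.
Standby system lost [OR]: North return filter faulted=not, #2 selector valve is down=not → no input occurs → does not occur.
Left circuit 2 down [AND]: Standby system lost=not, B pressure line 2 stuck=occurs, Redundant engine-driven pump 2 offline=occurs → not all inputs occur → does not occur.
Aircraft hydraulic pressure lost [OR]: System A down=occurs, Left circuit 2 down=not → at least one input occurs → occurs.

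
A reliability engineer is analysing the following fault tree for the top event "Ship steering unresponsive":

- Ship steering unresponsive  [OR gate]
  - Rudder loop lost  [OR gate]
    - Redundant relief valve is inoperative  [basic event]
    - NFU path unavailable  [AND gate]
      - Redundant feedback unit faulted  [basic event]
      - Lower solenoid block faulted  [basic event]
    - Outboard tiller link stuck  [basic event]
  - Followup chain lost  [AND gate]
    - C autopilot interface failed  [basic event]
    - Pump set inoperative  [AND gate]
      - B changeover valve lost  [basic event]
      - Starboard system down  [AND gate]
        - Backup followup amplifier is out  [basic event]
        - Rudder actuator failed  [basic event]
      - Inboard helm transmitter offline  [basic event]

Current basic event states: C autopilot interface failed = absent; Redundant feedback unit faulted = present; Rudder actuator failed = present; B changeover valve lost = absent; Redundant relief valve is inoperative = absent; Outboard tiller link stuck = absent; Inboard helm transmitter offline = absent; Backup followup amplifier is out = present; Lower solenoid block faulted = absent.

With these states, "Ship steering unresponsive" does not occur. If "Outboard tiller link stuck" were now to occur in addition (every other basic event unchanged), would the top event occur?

Counterfactual: set "Outboard tiller link stuck" to occurred.
NFU path unavailable [AND]: Redundant feedback unit faulted=occurs, Lower solenoid block faulted=not → not all inputs occur → does not occur.
Rudder loop lost [OR]: Redundant relief valve is inoperative=not, NFU path unavailable=not, Outboard tiller link stuck=occurs → at least one input occurs → occurs.
Starboard system down [AND]: Backup followup amplifier is out=occurs, Rudder actuator failed=occurs → all inputs occur → occurs.
Pump set inoperative [AND]: B changeover valve lost=not, Starboard system down=occurs, Inboard helm transmitter offline=not → not all inputs occur → does not occur.
Followup chain lost [AND]: C autopilot interface failed=not, Pump set inoperative=not → not all inputs occur → does not occur.
Ship steering unresponsive [OR]: Rudder loop lost=occurs, Followup chain lost=not → at least one input occurs → occurs.

Yes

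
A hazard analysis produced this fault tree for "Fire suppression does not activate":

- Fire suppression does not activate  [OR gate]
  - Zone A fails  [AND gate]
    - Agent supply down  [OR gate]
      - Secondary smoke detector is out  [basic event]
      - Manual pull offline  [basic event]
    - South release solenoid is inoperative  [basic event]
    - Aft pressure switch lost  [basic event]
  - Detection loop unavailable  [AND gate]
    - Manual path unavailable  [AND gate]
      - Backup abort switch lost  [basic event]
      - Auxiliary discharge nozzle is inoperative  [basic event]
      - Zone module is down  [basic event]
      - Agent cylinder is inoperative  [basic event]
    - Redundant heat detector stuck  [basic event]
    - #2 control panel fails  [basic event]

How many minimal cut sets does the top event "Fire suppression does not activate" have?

Agent supply down [OR]: union of children's cut sets → 2 cut set(s).
Zone A fails [AND]: one cut set from each child combined → 2 × 1 × 1 = 2 cut set(s).
Manual path unavailable [AND]: one cut set from each child combined → 1 × 1 × 1 × 1 = 1 cut set(s).
Detection loop unavailable [AND]: one cut set from each child combined → 1 × 1 × 1 = 1 cut set(s).
Fire suppression does not activate [OR]: union of children's cut sets → 3 cut set(s).
Minimal cut sets: {Aft pressure switch lost, Secondary smoke detector is out, South release solenoid is inoperative}; {Aft pressure switch lost, Manual pull offline, South release solenoid is inoperative}; {#2 control panel fails, Agent cylinder is inoperative, Auxiliary discharge nozzle is inoperative, Backup abort switch lost, Redundant heat detector stuck, Zone module is down}.

3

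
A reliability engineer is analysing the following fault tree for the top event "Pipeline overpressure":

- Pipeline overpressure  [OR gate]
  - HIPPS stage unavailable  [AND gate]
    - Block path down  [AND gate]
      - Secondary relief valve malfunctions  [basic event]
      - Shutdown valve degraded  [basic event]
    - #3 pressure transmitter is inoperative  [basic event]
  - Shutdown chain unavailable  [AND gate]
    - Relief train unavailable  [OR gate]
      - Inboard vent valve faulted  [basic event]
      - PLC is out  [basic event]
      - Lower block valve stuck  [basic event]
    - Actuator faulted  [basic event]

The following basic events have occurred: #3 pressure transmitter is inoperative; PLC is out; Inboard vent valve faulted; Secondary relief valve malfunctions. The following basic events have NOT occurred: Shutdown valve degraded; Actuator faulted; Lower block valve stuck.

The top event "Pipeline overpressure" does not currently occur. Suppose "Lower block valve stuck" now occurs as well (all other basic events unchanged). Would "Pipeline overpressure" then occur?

Counterfactual: set "Lower block valve stuck" to occurred.
Block path down [AND]: Secondary relief valve malfunctions=occurs, Shutdown valve degraded=not → not all inputs occur → does not occur.
HIPPS stage unavailable [AND]: Block path down=not, #3 pressure transmitter is inoperative=occurs → not all inputs occur → does not occur.
Relief train unavailable [OR]: Inboard vent valve faulted=occurs, PLC is out=occurs, Lower block valve stuck=occurs → at least one input occurs → occurs.
Shutdown chain unavailable [AND]: Relief train unavailable=occurs, Actuator faulted=not → not all inputs occur → does not occur.
Pipeline overpressure [OR]: HIPPS stage unavailable=not, Shutdown chain unavailable=not → no input occurs → does not occur.

No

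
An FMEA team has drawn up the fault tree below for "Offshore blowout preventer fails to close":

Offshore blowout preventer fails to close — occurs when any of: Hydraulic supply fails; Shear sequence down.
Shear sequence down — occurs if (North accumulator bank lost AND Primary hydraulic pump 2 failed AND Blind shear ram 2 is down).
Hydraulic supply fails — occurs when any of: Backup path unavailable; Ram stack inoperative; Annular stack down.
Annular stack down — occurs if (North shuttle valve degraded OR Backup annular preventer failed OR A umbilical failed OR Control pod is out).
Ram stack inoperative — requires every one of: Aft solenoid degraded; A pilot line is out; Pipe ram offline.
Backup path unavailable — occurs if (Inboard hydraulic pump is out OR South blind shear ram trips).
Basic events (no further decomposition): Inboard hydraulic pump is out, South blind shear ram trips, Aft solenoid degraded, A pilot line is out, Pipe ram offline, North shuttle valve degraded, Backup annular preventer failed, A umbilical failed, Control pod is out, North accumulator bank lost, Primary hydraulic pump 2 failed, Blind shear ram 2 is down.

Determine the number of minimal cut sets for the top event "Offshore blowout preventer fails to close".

Backup path unavailable [OR]: union of children's cut sets → 2 cut set(s).
Ram stack inoperative [AND]: one cut set from each child combined → 1 × 1 × 1 = 1 cut set(s).
Annular stack down [OR]: union of children's cut sets → 4 cut set(s).
Hydraulic supply fails [OR]: union of children's cut sets → 7 cut set(s).
Shear sequence down [AND]: one cut set from each child combined → 1 × 1 × 1 = 1 cut set(s).
Offshore blowout preventer fails to close [OR]: union of children's cut sets → 8 cut set(s).
Minimal cut sets: {Inboard hydraulic pump is out}; {South blind shear ram trips}; {A pilot line is out, Aft solenoid degraded, Pipe ram offline}; {North shuttle valve degraded}; {Backup annular preventer failed}; {A umbilical failed}; {Control pod is out}; {Blind shear ram 2 is down, North accumulator bank lost, Primary hydraulic pump 2 failed}.

8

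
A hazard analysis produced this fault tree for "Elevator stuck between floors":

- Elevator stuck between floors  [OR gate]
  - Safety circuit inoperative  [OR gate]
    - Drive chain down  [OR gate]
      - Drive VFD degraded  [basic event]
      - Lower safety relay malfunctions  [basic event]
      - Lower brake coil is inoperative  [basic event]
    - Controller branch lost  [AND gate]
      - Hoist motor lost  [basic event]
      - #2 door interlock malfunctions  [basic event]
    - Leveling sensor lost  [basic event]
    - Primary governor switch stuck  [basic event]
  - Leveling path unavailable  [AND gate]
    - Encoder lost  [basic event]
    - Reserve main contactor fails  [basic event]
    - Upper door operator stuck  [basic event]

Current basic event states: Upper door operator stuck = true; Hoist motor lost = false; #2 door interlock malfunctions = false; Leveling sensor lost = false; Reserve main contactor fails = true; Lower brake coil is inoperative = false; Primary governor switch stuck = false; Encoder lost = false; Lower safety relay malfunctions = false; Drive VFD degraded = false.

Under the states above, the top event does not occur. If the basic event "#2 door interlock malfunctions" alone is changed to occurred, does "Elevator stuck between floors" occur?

No

Counterfactual: set "#2 door interlock malfunctions" to occurred.
Drive chain down [OR]: Drive VFD degraded=not, Lower safety relay malfunctions=not, Lower brake coil is inoperative=not → no input occurs → does not occur.
Controller branch lost [AND]: Hoist motor lost=not, #2 door interlock malfunctions=occurs → not all inputs occur → does not occur.
Safety circuit inoperative [OR]: Drive chain down=not, Controller branch lost=not, Leveling sensor lost=not, Primary governor switch stuck=not → no input occurs → does not occur.
Leveling path unavailable [AND]: Encoder lost=not, Reserve main contactor fails=occurs, Upper door operator stuck=occurs → not all inputs occur → does not occur.
Elevator stuck between floors [OR]: Safety circuit inoperative=not, Leveling path unavailable=not → no input occurs → does not occur.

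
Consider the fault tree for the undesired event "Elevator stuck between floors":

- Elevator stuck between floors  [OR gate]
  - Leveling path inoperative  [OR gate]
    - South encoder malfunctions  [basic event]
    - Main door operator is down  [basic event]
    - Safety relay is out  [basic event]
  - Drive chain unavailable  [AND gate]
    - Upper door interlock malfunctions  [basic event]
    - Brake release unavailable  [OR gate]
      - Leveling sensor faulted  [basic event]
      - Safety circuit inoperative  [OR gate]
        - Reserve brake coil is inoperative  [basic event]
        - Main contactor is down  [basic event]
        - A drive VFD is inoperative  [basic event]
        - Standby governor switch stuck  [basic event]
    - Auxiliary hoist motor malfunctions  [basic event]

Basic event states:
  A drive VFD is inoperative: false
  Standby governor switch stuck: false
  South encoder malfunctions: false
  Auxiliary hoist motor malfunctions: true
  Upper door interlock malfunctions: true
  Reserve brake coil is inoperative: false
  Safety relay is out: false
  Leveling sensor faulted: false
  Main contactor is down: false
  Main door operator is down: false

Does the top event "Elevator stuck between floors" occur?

Leveling path inoperative [OR]: South encoder malfunctions=not, Main door operator is down=not, Safety relay is out=not → no input occurs → does not occur.
Safety circuit inoperative [OR]: Reserve brake coil is inoperative=not, Main contactor is down=not, A drive VFD is inoperative=not, Standby governor switch stuck=not → no input occurs → does not occur.
Brake release unavailable [OR]: Leveling sensor faulted=not, Safety circuit inoperative=not → no input occurs → does not occur.
Drive chain unavailable [AND]: Upper door interlock malfunctions=occurs, Brake release unavailable=not, Auxiliary hoist motor malfunctions=occurs → not all inputs occur → does not occur.
Elevator stuck between floors [OR]: Leveling path inoperative=not, Drive chain unavailable=not → no input occurs → does not occur.

No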